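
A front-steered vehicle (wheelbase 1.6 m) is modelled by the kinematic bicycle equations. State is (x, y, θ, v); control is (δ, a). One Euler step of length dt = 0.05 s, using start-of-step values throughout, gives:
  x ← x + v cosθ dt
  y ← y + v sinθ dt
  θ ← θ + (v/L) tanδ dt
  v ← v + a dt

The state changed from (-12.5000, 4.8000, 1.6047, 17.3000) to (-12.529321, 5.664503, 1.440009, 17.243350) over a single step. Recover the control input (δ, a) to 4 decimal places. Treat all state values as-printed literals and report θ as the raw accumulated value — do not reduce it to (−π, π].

δ = -0.2957, a = -1.1330

a = (v'−v)/dt = (-0.056650)/0.05 = -1.1330
Δθ = θ'−θ = -0.164691;  (v·dt/L) = 17.3000·0.05/1.6 = 0.540625
tan δ = Δθ·L/(v·dt) = -0.304631  →  δ = -0.2957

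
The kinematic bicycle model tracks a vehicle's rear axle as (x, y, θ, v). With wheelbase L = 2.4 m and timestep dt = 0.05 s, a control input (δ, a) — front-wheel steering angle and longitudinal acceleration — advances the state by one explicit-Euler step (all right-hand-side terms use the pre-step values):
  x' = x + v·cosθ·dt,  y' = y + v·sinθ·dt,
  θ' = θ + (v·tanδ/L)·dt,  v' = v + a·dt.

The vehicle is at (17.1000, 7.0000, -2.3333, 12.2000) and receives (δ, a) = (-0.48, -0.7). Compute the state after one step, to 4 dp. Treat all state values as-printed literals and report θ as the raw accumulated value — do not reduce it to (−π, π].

x' = 17.1000 + 12.2000·cos(-2.3333)·0.05 = 16.6787
y' = 7.0000 + 12.2000·sin(-2.3333)·0.05 = 6.5589
θ' = -2.3333 + (12.2000/2.4)·tan(-0.48)·0.05 = -2.4656
v' = 12.2000 − 0.7000·0.05 = 12.1650

(16.6787, 6.5589, -2.4656, 12.1650)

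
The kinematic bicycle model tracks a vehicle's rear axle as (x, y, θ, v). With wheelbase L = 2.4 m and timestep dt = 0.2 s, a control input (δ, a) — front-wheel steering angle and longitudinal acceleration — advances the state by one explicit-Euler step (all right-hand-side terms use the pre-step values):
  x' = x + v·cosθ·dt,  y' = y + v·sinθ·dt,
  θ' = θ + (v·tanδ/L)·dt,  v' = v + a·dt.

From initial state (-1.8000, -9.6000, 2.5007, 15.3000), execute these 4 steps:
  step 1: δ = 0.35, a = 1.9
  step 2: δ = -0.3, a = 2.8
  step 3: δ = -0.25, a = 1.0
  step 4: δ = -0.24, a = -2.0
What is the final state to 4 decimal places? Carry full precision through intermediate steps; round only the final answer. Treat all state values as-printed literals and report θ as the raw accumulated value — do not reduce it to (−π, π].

after step 1 (δ=0.35, a=1.9): (-4.252781, -7.770392, 2.966111, 15.680000)
after step 2 (δ=-0.3, a=2.8): (-7.340620, -7.222902, 2.561912, 16.240000)
after step 3 (δ=-0.25, a=1.0): (-10.058019, -5.443788, 2.216349, 16.440000)
after step 4 (δ=-0.24, a=-2.0): (-12.036212, -2.817441, 1.881087, 16.040000)

(-12.0362, -2.8174, 1.8811, 16.0400)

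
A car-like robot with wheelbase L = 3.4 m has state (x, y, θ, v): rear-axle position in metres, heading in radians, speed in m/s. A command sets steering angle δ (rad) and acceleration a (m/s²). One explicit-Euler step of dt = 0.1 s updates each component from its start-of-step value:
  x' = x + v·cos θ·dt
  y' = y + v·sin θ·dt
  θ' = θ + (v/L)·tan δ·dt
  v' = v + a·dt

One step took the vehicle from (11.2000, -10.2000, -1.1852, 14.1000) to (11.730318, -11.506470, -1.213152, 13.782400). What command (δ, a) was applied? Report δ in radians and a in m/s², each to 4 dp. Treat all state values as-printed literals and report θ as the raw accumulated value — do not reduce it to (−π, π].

δ = -0.0673, a = -3.1760

a = (v'−v)/dt = (-0.317600)/0.1 = -3.1760
Δθ = θ'−θ = -0.027952;  (v·dt/L) = 14.1000·0.1/3.4 = 0.414706
tan δ = Δθ·L/(v·dt) = -0.067402  →  δ = -0.0673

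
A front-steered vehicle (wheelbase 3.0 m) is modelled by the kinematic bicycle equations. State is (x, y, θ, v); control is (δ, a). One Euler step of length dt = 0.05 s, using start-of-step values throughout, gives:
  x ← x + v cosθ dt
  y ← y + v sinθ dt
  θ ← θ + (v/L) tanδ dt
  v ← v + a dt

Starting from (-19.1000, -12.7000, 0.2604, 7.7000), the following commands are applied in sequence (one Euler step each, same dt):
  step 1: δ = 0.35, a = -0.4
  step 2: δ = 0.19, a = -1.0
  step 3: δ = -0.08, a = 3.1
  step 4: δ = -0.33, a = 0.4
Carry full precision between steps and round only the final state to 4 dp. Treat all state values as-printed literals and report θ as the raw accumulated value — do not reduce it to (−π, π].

after step 1 (δ=0.35, a=-0.4): (-18.727979, -12.600875, 0.307245, 7.680000)
after step 2 (δ=0.19, a=-1.0): (-18.361962, -12.484740, 0.331862, 7.630000)
after step 3 (δ=-0.08, a=3.1): (-18.001278, -12.360446, 0.321667, 7.785000)
after step 4 (δ=-0.33, a=0.4): (-17.631993, -12.237385, 0.277225, 7.805000)

(-17.6320, -12.2374, 0.2772, 7.8050)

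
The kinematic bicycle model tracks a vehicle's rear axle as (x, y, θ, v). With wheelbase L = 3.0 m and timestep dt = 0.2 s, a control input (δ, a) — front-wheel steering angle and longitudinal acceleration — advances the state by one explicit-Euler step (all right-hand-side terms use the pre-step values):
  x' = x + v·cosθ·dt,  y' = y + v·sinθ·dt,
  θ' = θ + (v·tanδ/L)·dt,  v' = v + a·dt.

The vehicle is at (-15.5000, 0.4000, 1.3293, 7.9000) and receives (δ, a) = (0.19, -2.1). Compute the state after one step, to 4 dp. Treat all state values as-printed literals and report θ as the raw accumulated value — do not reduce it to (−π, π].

(-15.1221, 1.9342, 1.4306, 7.4800)

x' = -15.5000 + 7.9000·cos(1.3293)·0.2 = -15.1221
y' = 0.4000 + 7.9000·sin(1.3293)·0.2 = 1.9342
θ' = 1.3293 + (7.9000/3.0)·tan(0.19)·0.2 = 1.4306
v' = 7.9000 − 2.1000·0.2 = 7.4800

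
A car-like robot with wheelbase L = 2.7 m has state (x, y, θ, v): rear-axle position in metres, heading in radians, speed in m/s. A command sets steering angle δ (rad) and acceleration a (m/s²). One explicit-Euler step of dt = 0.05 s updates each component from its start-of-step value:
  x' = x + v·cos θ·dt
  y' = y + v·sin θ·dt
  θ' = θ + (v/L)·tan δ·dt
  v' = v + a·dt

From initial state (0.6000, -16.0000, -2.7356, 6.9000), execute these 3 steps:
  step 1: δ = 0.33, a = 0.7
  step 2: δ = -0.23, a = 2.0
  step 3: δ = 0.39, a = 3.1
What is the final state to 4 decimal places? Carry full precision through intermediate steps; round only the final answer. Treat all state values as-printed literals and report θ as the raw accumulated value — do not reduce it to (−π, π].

after step 1 (δ=0.33, a=0.7): (0.283045, -16.136251, -2.691833, 6.935000)
after step 2 (δ=-0.23, a=2.0): (-0.029221, -16.287000, -2.721903, 7.035000)
after step 3 (δ=0.39, a=3.1): (-0.350445, -16.430330, -2.668352, 7.190000)

(-0.3504, -16.4303, -2.6684, 7.1900)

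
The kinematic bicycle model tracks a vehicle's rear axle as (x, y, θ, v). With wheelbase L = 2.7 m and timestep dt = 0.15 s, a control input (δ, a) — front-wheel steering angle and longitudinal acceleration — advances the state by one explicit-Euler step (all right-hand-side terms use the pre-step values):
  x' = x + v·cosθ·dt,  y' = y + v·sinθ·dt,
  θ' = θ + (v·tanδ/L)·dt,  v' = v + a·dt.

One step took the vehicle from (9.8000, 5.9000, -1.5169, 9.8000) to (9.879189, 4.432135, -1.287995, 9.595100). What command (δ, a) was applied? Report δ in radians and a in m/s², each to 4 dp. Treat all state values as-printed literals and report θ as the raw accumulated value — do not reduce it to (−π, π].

δ = 0.3980, a = -1.3660

a = (v'−v)/dt = (-0.204900)/0.15 = -1.3660
Δθ = θ'−θ = 0.228905;  (v·dt/L) = 9.8000·0.15/2.7 = 0.544444
tan δ = Δθ·L/(v·dt) = 0.420438  →  δ = 0.3980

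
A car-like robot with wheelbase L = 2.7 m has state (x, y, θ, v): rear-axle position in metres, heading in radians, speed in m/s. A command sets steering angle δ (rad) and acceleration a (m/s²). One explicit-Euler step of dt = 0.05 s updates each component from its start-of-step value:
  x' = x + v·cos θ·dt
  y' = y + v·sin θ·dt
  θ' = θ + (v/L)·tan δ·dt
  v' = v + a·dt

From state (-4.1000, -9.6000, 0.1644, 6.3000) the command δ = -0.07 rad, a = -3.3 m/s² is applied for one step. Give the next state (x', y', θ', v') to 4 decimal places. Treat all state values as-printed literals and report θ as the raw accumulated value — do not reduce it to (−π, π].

(-3.7892, -9.5484, 0.1562, 6.1350)

x' = -4.1000 + 6.3000·cos(0.1644)·0.05 = -3.7892
y' = -9.6000 + 6.3000·sin(0.1644)·0.05 = -9.5484
θ' = 0.1644 + (6.3000/2.7)·tan(-0.07)·0.05 = 0.1562
v' = 6.3000 − 3.3000·0.05 = 6.1350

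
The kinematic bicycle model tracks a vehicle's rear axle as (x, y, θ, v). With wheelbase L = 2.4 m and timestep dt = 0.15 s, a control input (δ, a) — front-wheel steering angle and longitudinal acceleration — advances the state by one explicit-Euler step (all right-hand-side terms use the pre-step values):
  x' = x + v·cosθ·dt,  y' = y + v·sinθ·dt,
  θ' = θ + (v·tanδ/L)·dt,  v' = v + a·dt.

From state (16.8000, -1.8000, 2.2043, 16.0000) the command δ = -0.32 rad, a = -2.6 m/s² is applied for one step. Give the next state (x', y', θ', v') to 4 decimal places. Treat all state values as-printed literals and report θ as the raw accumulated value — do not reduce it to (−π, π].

x' = 16.8000 + 16.0000·cos(2.2043)·0.15 = 15.3793
y' = -1.8000 + 16.0000·sin(2.2043)·0.15 = 0.1343
θ' = 2.2043 + (16.0000/2.4)·tan(-0.32)·0.15 = 1.8729
v' = 16.0000 − 2.6000·0.15 = 15.6100

(15.3793, 0.1343, 1.8729, 15.6100)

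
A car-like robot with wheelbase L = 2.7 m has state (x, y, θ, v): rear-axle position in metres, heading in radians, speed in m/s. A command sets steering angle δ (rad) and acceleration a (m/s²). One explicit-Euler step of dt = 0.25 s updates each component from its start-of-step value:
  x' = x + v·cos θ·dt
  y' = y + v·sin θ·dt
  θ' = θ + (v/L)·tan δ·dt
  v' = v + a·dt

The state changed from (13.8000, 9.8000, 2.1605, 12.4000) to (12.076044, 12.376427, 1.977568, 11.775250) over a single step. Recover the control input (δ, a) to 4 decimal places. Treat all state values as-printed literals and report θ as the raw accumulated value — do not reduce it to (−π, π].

a = (v'−v)/dt = (-0.624750)/0.25 = -2.4990
Δθ = θ'−θ = -0.182932;  (v·dt/L) = 12.4000·0.25/2.7 = 1.148148
tan δ = Δθ·L/(v·dt) = -0.159328  →  δ = -0.1580

δ = -0.1580, a = -2.4990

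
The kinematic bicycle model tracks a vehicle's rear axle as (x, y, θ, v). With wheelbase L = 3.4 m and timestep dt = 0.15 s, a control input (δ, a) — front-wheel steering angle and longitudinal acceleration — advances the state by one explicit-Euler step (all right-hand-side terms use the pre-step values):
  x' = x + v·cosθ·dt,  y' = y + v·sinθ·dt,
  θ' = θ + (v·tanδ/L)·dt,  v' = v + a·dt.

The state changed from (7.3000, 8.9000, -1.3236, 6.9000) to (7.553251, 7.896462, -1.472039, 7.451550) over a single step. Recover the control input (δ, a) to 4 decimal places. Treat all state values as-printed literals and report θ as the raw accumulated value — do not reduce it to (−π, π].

δ = -0.4537, a = 3.6770

a = (v'−v)/dt = (0.551550)/0.15 = 3.6770
Δθ = θ'−θ = -0.148439;  (v·dt/L) = 6.9000·0.15/3.4 = 0.304412
tan δ = Δθ·L/(v·dt) = -0.487626  →  δ = -0.4537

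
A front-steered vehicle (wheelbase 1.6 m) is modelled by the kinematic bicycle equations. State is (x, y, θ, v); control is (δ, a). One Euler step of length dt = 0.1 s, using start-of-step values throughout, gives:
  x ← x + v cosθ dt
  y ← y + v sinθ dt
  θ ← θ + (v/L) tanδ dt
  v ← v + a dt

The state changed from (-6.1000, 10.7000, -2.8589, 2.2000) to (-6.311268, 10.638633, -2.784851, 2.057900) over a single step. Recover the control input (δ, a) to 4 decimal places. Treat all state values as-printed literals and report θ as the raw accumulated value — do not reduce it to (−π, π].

δ = 0.4940, a = -1.4210

a = (v'−v)/dt = (-0.142100)/0.1 = -1.4210
Δθ = θ'−θ = 0.074049;  (v·dt/L) = 2.2000·0.1/1.6 = 0.137500
tan δ = Δθ·L/(v·dt) = 0.538538  →  δ = 0.4940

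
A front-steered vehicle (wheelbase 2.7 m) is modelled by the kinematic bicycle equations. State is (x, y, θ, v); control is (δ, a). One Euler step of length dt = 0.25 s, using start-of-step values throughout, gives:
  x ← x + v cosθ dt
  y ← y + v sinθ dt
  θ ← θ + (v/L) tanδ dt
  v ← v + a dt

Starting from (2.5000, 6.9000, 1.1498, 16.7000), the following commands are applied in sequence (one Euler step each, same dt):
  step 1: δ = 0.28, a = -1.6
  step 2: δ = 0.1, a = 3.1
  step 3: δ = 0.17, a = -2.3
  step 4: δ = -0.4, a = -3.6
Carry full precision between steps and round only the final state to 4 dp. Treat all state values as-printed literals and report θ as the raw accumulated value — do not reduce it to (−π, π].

after step 1 (δ=0.28, a=-1.6): (4.206197, 10.710448, 1.594444, 16.300000)
after step 2 (δ=0.1, a=3.1): (4.109841, 14.784309, 1.745875, 17.075000)
after step 3 (δ=0.17, a=-2.3): (3.366285, 18.987802, 2.017268, 16.500000)
after step 4 (δ=-0.4, a=-3.6): (1.585170, 22.708454, 1.371334, 15.600000)

(1.5852, 22.7085, 1.3713, 15.6000)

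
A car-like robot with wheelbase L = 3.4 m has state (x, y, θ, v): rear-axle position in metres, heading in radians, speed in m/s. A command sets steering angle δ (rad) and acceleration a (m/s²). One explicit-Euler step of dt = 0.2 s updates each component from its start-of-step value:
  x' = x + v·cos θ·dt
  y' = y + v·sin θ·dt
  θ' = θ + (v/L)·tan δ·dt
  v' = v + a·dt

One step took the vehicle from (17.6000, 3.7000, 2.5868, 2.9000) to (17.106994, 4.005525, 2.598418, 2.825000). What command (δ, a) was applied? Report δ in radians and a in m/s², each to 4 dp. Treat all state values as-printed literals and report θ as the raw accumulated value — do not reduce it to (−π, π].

a = (v'−v)/dt = (-0.075000)/0.2 = -0.3750
Δθ = θ'−θ = 0.011618;  (v·dt/L) = 2.9000·0.2/3.4 = 0.170588
tan δ = Δθ·L/(v·dt) = 0.068106  →  δ = 0.0680

δ = 0.0680, a = -0.3750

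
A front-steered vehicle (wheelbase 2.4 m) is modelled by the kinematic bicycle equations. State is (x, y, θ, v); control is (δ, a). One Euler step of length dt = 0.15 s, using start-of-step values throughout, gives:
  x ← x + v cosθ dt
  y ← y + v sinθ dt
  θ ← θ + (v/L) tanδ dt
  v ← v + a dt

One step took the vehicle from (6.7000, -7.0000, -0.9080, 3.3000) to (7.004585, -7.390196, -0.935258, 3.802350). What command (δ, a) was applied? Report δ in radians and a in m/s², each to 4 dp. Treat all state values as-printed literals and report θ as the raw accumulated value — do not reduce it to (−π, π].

δ = -0.1314, a = 3.3490

a = (v'−v)/dt = (0.502350)/0.15 = 3.3490
Δθ = θ'−θ = -0.027258;  (v·dt/L) = 3.3000·0.15/2.4 = 0.206250
tan δ = Δθ·L/(v·dt) = -0.132160  →  δ = -0.1314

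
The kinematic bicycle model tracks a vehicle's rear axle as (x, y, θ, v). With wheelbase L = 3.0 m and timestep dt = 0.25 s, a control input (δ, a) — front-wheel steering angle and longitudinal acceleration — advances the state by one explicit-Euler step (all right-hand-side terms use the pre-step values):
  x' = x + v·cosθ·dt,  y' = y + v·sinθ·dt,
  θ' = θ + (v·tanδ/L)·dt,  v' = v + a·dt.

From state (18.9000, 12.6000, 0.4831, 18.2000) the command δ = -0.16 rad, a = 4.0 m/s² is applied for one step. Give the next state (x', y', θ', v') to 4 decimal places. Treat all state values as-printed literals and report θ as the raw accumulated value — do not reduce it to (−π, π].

(22.9293, 14.7136, 0.2383, 19.2000)

x' = 18.9000 + 18.2000·cos(0.4831)·0.25 = 22.9293
y' = 12.6000 + 18.2000·sin(0.4831)·0.25 = 14.7136
θ' = 0.4831 + (18.2000/3.0)·tan(-0.16)·0.25 = 0.2383
v' = 18.2000 + 4.0000·0.25 = 19.2000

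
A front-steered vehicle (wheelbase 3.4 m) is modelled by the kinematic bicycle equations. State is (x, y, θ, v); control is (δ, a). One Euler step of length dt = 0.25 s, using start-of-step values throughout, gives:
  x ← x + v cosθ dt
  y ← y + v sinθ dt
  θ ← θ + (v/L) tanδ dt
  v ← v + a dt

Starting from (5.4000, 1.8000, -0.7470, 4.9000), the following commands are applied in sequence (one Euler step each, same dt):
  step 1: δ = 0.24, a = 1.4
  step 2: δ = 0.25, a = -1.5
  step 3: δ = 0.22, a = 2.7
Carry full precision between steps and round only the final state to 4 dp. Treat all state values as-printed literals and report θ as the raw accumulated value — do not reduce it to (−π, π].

after step 1 (δ=0.24, a=1.4): (6.298820, 0.967685, -0.658830, 5.250000)
after step 2 (δ=0.25, a=-1.5): (7.336625, 0.164183, -0.560261, 4.875000)
after step 3 (δ=0.22, a=2.7): (8.369049, -0.483469, -0.480103, 5.550000)

(8.3690, -0.4835, -0.4801, 5.5500)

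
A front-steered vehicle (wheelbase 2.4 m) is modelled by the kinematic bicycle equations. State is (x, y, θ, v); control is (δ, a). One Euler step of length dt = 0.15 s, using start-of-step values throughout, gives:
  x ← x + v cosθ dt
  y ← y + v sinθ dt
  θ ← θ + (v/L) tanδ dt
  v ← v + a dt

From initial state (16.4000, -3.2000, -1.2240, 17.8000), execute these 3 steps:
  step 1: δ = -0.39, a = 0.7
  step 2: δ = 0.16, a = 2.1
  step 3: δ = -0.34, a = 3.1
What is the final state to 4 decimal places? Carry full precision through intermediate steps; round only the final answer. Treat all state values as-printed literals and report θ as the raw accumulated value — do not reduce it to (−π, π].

(17.2027, -11.1067, -1.9035, 18.6850)

after step 1 (δ=-0.39, a=0.7): (17.307497, -5.711045, -1.681299, 17.905000)
after step 2 (δ=0.16, a=2.1): (17.011319, -8.380415, -1.500705, 18.220000)
after step 3 (δ=-0.34, a=3.1): (17.202722, -11.106704, -1.903523, 18.685000)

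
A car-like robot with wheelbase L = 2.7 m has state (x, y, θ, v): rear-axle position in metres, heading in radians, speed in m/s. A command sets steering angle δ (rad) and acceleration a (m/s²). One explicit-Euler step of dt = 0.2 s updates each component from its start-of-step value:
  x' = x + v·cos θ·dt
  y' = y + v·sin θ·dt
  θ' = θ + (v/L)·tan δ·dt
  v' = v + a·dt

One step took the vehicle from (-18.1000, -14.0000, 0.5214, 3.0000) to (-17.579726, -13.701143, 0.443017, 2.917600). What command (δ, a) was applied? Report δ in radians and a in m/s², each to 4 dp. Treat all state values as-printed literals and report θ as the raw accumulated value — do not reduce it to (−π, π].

δ = -0.3391, a = -0.4120

a = (v'−v)/dt = (-0.082400)/0.2 = -0.4120
Δθ = θ'−θ = -0.078383;  (v·dt/L) = 3.0000·0.2/2.7 = 0.222222
tan δ = Δθ·L/(v·dt) = -0.352723  →  δ = -0.3391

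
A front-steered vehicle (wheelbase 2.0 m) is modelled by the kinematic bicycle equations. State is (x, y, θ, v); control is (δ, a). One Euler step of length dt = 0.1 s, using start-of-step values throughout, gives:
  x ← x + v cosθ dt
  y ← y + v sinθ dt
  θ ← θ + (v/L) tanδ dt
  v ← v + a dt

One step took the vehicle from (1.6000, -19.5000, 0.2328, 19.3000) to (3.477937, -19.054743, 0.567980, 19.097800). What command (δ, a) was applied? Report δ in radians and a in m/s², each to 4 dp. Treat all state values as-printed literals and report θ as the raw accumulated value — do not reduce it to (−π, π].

a = (v'−v)/dt = (-0.202200)/0.1 = -2.0220
Δθ = θ'−θ = 0.335180;  (v·dt/L) = 19.3000·0.1/2.0 = 0.965000
tan δ = Δθ·L/(v·dt) = 0.347337  →  δ = 0.3343

δ = 0.3343, a = -2.0220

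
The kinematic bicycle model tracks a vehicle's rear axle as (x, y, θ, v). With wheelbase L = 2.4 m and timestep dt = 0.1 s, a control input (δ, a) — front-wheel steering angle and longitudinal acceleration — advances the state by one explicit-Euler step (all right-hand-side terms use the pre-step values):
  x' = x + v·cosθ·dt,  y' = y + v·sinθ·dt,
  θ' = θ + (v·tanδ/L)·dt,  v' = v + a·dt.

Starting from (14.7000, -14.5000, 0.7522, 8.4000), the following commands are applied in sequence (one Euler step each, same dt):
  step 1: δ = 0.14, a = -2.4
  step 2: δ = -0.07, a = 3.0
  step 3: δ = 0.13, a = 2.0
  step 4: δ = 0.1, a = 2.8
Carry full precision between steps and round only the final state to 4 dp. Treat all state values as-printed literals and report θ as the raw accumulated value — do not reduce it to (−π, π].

after step 1 (δ=0.14, a=-2.4): (15.313357, -13.926073, 0.801523, 8.160000)
after step 2 (δ=-0.07, a=3.0): (15.880978, -13.339845, 0.777684, 8.460000)
after step 3 (δ=0.13, a=2.0): (16.483788, -12.746265, 0.823769, 8.660000)
after step 4 (δ=0.1, a=2.8): (17.072201, -12.110871, 0.859973, 8.940000)

(17.0722, -12.1109, 0.8600, 8.9400)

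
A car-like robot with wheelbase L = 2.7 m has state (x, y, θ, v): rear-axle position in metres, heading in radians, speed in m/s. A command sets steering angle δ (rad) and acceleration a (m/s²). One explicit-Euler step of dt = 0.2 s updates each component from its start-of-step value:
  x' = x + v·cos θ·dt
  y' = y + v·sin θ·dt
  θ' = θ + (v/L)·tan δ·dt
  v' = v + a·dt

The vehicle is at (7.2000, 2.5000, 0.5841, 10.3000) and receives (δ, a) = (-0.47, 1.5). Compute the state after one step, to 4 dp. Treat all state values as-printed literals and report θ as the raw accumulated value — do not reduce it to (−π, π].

(8.9185, 3.6360, 0.1965, 10.6000)

x' = 7.2000 + 10.3000·cos(0.5841)·0.2 = 8.9185
y' = 2.5000 + 10.3000·sin(0.5841)·0.2 = 3.6360
θ' = 0.5841 + (10.3000/2.7)·tan(-0.47)·0.2 = 0.1965
v' = 10.3000 + 1.5000·0.2 = 10.6000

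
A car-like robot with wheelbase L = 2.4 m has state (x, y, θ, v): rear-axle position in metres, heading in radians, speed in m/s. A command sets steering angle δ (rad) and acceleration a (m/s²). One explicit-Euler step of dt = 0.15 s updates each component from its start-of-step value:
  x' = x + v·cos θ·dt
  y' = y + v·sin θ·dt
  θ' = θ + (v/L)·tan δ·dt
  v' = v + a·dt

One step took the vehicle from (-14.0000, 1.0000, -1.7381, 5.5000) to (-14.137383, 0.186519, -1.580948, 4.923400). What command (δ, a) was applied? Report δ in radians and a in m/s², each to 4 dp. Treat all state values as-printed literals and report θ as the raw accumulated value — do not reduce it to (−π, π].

a = (v'−v)/dt = (-0.576600)/0.15 = -3.8440
Δθ = θ'−θ = 0.157152;  (v·dt/L) = 5.5000·0.15/2.4 = 0.343750
tan δ = Δθ·L/(v·dt) = 0.457169  →  δ = 0.4288

δ = 0.4288, a = -3.8440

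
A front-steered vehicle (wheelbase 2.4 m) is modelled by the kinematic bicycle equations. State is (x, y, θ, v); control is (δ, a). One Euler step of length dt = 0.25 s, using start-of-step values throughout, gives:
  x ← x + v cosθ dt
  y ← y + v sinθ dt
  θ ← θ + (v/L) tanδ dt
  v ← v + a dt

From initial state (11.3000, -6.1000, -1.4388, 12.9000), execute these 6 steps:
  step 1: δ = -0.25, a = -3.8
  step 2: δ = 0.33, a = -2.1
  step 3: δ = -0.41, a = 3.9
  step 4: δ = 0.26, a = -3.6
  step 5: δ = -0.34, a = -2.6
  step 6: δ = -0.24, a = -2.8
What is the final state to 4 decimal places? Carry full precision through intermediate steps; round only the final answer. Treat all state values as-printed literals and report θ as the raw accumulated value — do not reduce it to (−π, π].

(9.8945, -23.3575, -2.2295, 10.1500)

after step 1 (δ=-0.25, a=-3.8): (11.724453, -9.296946, -1.781916, 11.950000)
after step 2 (δ=0.33, a=-2.1): (11.098409, -12.218115, -1.355544, 11.425000)
after step 3 (δ=-0.41, a=3.9): (11.708488, -15.008449, -1.872800, 12.400000)
after step 4 (δ=0.26, a=-3.6): (10.786443, -17.968151, -1.529189, 11.500000)
after step 5 (δ=-0.34, a=-2.6): (10.906030, -20.840663, -1.952936, 10.850000)
after step 6 (δ=-0.24, a=-2.8): (9.894520, -23.357507, -2.229517, 10.150000)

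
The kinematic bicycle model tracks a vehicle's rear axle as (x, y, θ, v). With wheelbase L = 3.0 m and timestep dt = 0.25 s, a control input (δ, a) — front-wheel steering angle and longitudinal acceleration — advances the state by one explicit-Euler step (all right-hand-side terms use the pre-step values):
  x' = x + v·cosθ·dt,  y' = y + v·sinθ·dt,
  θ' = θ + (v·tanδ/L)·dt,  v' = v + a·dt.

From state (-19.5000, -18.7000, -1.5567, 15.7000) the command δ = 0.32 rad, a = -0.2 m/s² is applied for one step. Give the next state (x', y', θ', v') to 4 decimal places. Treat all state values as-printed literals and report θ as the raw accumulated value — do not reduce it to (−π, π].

x' = -19.5000 + 15.7000·cos(-1.5567)·0.25 = -19.4447
y' = -18.7000 + 15.7000·sin(-1.5567)·0.25 = -22.6246
θ' = -1.5567 + (15.7000/3.0)·tan(0.32)·0.25 = -1.1231
v' = 15.7000 − 0.2000·0.25 = 15.6500

(-19.4447, -22.6246, -1.1231, 15.6500)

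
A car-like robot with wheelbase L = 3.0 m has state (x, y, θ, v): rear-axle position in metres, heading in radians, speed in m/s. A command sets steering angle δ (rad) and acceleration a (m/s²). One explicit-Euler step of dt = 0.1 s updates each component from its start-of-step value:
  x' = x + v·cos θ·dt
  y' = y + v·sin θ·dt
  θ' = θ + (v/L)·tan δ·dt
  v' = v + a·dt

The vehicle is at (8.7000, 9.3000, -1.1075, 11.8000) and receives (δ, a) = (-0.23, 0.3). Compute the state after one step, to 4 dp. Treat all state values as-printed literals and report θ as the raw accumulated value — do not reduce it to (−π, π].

x' = 8.7000 + 11.8000·cos(-1.1075)·0.1 = 9.2273
y' = 9.3000 + 11.8000·sin(-1.1075)·0.1 = 8.2444
θ' = -1.1075 + (11.8000/3.0)·tan(-0.23)·0.1 = -1.1996
v' = 11.8000 + 0.3000·0.1 = 11.8300

(9.2273, 8.2444, -1.1996, 11.8300)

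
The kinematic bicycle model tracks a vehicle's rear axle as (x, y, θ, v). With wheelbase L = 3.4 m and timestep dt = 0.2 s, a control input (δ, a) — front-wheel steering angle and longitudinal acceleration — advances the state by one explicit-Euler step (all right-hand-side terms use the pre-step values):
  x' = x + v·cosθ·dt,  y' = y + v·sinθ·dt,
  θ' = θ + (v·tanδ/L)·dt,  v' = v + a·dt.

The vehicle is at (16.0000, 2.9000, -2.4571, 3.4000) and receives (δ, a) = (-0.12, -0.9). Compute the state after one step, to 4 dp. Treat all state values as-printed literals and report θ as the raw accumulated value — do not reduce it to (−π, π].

(15.4732, 2.4700, -2.4812, 3.2200)

x' = 16.0000 + 3.4000·cos(-2.4571)·0.2 = 15.4732
y' = 2.9000 + 3.4000·sin(-2.4571)·0.2 = 2.4700
θ' = -2.4571 + (3.4000/3.4)·tan(-0.12)·0.2 = -2.4812
v' = 3.4000 − 0.9000·0.2 = 3.2200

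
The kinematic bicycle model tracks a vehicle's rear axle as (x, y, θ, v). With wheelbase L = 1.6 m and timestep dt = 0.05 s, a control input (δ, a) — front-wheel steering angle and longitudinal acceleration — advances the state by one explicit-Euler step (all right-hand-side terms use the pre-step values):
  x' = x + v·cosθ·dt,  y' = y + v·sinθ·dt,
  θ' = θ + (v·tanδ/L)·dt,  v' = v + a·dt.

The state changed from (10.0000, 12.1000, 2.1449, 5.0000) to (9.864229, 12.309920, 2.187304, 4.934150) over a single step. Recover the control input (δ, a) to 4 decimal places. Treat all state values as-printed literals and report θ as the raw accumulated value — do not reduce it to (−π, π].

a = (v'−v)/dt = (-0.065850)/0.05 = -1.3170
Δθ = θ'−θ = 0.042404;  (v·dt/L) = 5.0000·0.05/1.6 = 0.156250
tan δ = Δθ·L/(v·dt) = 0.271386  →  δ = 0.2650

δ = 0.2650, a = -1.3170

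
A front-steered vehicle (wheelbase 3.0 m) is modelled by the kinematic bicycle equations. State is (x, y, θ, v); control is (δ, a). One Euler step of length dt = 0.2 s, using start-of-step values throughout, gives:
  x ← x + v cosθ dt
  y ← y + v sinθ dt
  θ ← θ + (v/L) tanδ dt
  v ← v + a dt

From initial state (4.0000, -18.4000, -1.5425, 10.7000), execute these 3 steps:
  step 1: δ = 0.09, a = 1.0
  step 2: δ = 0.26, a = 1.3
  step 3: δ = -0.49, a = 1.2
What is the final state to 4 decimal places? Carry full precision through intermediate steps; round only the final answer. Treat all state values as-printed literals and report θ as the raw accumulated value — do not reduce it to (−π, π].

(4.8919, -24.8511, -1.6817, 11.4000)

after step 1 (δ=0.09, a=1.0): (4.060546, -20.539143, -1.478126, 10.900000)
after step 2 (δ=0.26, a=1.3): (4.262278, -22.709789, -1.284817, 11.160000)
after step 3 (δ=-0.49, a=1.2): (4.891919, -24.851139, -1.681658, 11.400000)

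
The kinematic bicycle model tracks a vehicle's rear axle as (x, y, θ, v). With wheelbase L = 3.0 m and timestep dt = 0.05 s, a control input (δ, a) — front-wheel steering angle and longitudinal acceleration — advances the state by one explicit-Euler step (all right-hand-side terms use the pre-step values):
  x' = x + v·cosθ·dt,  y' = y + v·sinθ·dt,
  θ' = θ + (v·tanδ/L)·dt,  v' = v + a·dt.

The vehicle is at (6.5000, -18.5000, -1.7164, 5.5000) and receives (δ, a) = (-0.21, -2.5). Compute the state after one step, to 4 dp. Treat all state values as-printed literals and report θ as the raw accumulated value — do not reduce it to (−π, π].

(6.4601, -18.7721, -1.7359, 5.3750)

x' = 6.5000 + 5.5000·cos(-1.7164)·0.05 = 6.4601
y' = -18.5000 + 5.5000·sin(-1.7164)·0.05 = -18.7721
θ' = -1.7164 + (5.5000/3.0)·tan(-0.21)·0.05 = -1.7359
v' = 5.5000 − 2.5000·0.05 = 5.3750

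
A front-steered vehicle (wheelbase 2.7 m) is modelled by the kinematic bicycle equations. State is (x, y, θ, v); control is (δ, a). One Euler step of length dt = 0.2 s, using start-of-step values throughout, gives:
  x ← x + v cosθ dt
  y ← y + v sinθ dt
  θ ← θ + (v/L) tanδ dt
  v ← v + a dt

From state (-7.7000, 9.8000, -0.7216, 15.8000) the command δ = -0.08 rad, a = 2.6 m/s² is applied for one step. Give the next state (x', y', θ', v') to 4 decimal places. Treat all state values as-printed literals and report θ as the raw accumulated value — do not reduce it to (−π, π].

x' = -7.7000 + 15.8000·cos(-0.7216)·0.2 = -5.3276
y' = 9.8000 + 15.8000·sin(-0.7216)·0.2 = 7.7125
θ' = -0.7216 + (15.8000/2.7)·tan(-0.08)·0.2 = -0.8154
v' = 15.8000 + 2.6000·0.2 = 16.3200

(-5.3276, 7.7125, -0.8154, 16.3200)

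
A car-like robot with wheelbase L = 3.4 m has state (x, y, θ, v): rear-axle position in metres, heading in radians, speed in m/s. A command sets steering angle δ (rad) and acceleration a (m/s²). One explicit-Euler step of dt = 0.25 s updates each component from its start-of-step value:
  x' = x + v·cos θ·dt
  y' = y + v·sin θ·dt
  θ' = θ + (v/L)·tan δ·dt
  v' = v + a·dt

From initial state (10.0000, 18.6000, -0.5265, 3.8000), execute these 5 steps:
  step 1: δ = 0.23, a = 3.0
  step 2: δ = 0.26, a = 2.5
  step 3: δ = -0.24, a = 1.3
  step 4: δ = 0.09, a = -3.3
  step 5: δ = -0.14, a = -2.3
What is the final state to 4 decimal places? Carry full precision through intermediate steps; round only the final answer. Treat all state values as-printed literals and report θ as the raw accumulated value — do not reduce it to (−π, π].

after step 1 (δ=0.23, a=3.0): (10.821343, 18.122615, -0.461078, 4.550000)
after step 2 (δ=0.26, a=2.5): (11.840058, 17.616526, -0.372078, 5.175000)
after step 3 (δ=-0.24, a=1.3): (13.045281, 17.146181, -0.465196, 5.500000)
after step 4 (δ=0.09, a=-3.3): (14.274165, 16.529359, -0.428700, 4.675000)
after step 5 (δ=-0.14, a=-2.3): (15.337151, 16.043522, -0.477142, 4.100000)

(15.3372, 16.0435, -0.4771, 4.1000)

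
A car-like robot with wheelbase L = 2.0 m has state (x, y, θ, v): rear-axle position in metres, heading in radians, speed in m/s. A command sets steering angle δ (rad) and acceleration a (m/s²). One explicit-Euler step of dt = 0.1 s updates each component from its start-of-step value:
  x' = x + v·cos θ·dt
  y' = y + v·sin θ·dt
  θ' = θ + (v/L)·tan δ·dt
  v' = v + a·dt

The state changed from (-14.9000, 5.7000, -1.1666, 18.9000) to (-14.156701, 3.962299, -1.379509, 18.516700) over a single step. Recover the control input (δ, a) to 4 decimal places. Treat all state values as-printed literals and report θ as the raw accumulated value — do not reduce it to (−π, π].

δ = -0.2216, a = -3.8330

a = (v'−v)/dt = (-0.383300)/0.1 = -3.8330
Δθ = θ'−θ = -0.212909;  (v·dt/L) = 18.9000·0.1/2.0 = 0.945000
tan δ = Δθ·L/(v·dt) = -0.225301  →  δ = -0.2216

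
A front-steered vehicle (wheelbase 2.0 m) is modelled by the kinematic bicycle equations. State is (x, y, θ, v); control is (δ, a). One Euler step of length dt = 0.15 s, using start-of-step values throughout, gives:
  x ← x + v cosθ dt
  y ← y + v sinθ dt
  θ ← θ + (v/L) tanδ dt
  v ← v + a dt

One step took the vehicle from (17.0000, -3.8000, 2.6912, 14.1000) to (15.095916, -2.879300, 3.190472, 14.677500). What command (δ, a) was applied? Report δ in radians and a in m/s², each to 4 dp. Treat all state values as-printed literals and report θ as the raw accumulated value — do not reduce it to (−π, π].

δ = 0.4411, a = 3.8500

a = (v'−v)/dt = (0.577500)/0.15 = 3.8500
Δθ = θ'−θ = 0.499272;  (v·dt/L) = 14.1000·0.15/2.0 = 1.057500
tan δ = Δθ·L/(v·dt) = 0.472125  →  δ = 0.4411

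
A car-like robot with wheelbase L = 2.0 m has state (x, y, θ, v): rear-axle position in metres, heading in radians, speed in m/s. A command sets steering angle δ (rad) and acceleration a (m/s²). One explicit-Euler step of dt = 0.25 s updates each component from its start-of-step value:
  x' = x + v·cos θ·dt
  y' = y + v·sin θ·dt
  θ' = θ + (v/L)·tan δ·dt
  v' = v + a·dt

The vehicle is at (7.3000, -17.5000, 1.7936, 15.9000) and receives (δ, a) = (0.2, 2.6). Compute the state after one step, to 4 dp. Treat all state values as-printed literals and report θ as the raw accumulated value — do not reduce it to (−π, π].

(6.4217, -13.6233, 2.1965, 16.5500)

x' = 7.3000 + 15.9000·cos(1.7936)·0.25 = 6.4217
y' = -17.5000 + 15.9000·sin(1.7936)·0.25 = -13.6233
θ' = 1.7936 + (15.9000/2.0)·tan(0.2)·0.25 = 2.1965
v' = 15.9000 + 2.6000·0.25 = 16.5500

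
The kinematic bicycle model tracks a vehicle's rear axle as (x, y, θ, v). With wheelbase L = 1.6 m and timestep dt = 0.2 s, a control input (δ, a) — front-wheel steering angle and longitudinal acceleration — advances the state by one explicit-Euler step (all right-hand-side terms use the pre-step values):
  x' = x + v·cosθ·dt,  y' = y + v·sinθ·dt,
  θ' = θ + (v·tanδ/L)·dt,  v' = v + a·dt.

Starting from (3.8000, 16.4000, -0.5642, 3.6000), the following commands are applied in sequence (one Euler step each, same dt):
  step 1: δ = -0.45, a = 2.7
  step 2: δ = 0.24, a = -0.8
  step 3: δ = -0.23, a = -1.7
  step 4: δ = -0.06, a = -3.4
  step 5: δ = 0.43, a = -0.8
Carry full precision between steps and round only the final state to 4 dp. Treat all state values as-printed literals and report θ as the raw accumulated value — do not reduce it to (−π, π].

(6.5623, 14.0152, -0.6291, 2.8000)

after step 1 (δ=-0.45, a=2.7): (4.408412, 16.014987, -0.781575, 4.140000)
after step 2 (δ=0.24, a=-0.8): (4.996131, 15.431746, -0.654934, 3.980000)
after step 3 (δ=-0.23, a=-1.7): (5.627429, 14.946897, -0.771420, 3.640000)
after step 4 (δ=-0.06, a=-3.4): (6.149348, 14.439368, -0.798753, 2.960000)
after step 5 (δ=0.43, a=-0.8): (6.562327, 14.015208, -0.629063, 2.800000)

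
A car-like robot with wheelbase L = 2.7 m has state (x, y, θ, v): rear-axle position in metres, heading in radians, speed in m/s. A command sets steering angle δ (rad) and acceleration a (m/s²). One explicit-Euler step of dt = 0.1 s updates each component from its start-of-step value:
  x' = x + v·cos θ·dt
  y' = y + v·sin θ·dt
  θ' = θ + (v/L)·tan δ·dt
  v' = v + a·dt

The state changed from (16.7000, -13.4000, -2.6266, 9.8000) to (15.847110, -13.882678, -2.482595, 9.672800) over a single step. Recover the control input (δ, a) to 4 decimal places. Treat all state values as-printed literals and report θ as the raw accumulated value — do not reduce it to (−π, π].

δ = 0.3777, a = -1.2720

a = (v'−v)/dt = (-0.127200)/0.1 = -1.2720
Δθ = θ'−θ = 0.144005;  (v·dt/L) = 9.8000·0.1/2.7 = 0.362963
tan δ = Δθ·L/(v·dt) = 0.396748  →  δ = 0.3777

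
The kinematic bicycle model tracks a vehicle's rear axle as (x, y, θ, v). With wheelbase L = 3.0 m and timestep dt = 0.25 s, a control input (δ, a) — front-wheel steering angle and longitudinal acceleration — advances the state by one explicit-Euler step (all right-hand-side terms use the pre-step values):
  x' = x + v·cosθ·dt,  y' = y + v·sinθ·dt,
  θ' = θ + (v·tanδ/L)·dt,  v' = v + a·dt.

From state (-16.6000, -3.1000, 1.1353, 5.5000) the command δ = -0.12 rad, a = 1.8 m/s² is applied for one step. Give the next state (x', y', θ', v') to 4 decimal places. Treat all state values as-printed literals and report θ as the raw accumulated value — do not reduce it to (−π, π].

x' = -16.6000 + 5.5000·cos(1.1353)·0.25 = -16.0199
y' = -3.1000 + 5.5000·sin(1.1353)·0.25 = -1.8533
θ' = 1.1353 + (5.5000/3.0)·tan(-0.12)·0.25 = 1.0800
v' = 5.5000 + 1.8000·0.25 = 5.9500

(-16.0199, -1.8533, 1.0800, 5.9500)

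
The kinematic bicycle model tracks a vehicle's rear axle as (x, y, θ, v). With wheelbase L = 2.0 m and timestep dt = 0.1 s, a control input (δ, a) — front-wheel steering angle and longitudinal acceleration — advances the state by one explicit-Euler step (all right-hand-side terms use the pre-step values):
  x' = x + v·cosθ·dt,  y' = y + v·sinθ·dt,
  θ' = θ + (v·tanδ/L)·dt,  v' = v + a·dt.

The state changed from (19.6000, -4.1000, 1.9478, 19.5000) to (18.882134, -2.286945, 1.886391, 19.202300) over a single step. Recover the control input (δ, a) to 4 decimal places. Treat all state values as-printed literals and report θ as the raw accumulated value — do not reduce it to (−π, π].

δ = -0.0629, a = -2.9770

a = (v'−v)/dt = (-0.297700)/0.1 = -2.9770
Δθ = θ'−θ = -0.061409;  (v·dt/L) = 19.5000·0.1/2.0 = 0.975000
tan δ = Δθ·L/(v·dt) = -0.062984  →  δ = -0.0629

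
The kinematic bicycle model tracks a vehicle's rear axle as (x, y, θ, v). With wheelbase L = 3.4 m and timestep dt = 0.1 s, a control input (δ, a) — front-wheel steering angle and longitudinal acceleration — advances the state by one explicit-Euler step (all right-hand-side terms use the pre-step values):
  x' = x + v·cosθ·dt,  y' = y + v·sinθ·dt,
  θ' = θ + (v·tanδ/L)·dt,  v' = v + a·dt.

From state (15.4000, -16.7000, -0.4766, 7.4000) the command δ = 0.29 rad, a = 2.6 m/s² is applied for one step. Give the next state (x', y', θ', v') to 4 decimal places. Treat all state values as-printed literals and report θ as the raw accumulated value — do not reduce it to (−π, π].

x' = 15.4000 + 7.4000·cos(-0.4766)·0.1 = 16.0575
y' = -16.7000 + 7.4000·sin(-0.4766)·0.1 = -17.0395
θ' = -0.4766 + (7.4000/3.4)·tan(0.29)·0.1 = -0.4117
v' = 7.4000 + 2.6000·0.1 = 7.6600

(16.0575, -17.0395, -0.4117, 7.6600)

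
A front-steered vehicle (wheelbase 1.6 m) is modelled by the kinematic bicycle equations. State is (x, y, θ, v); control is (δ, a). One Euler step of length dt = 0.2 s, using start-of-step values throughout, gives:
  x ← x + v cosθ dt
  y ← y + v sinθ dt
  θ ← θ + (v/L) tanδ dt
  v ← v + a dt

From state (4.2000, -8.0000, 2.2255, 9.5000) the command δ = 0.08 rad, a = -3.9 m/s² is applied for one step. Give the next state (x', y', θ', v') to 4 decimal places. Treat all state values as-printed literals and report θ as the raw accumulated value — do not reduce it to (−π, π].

(3.0430, -6.4929, 2.3207, 8.7200)

x' = 4.2000 + 9.5000·cos(2.2255)·0.2 = 3.0430
y' = -8.0000 + 9.5000·sin(2.2255)·0.2 = -6.4929
θ' = 2.2255 + (9.5000/1.6)·tan(0.08)·0.2 = 2.3207
v' = 9.5000 − 3.9000·0.2 = 8.7200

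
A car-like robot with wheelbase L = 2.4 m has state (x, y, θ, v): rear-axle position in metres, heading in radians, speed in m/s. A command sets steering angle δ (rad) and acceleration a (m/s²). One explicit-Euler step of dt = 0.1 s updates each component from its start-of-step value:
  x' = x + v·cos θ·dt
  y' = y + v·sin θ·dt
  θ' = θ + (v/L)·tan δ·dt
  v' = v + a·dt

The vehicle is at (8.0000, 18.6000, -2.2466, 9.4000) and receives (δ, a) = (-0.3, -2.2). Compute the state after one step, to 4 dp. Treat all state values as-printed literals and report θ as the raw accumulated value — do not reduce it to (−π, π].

(7.4120, 17.8666, -2.3678, 9.1800)

x' = 8.0000 + 9.4000·cos(-2.2466)·0.1 = 7.4120
y' = 18.6000 + 9.4000·sin(-2.2466)·0.1 = 17.8666
θ' = -2.2466 + (9.4000/2.4)·tan(-0.3)·0.1 = -2.3678
v' = 9.4000 − 2.2000·0.1 = 9.1800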